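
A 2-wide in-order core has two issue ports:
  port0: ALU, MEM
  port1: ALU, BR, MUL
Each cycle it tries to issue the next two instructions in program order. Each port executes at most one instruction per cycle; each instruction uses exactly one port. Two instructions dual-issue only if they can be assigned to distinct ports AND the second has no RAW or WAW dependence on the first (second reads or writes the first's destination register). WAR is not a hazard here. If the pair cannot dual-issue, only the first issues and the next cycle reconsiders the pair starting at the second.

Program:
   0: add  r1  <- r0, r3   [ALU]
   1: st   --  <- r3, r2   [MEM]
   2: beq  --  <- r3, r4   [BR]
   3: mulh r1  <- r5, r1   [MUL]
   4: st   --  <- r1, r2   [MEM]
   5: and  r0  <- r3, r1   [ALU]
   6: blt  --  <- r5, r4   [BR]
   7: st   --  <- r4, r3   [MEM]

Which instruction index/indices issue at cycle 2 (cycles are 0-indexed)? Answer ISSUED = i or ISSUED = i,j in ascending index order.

ISSUED = 3

#0 head=0: add.ALU st.MEM i0,i1 pair
#1 head=2: beq.BR i2 no-port BR/MUL
#2 head=3: mulh.MUL i3 RAW r1
#3 head=4: st.MEM and.ALU i4,i5 pair
#4 head=6: blt.BR st.MEM i6,i7 pair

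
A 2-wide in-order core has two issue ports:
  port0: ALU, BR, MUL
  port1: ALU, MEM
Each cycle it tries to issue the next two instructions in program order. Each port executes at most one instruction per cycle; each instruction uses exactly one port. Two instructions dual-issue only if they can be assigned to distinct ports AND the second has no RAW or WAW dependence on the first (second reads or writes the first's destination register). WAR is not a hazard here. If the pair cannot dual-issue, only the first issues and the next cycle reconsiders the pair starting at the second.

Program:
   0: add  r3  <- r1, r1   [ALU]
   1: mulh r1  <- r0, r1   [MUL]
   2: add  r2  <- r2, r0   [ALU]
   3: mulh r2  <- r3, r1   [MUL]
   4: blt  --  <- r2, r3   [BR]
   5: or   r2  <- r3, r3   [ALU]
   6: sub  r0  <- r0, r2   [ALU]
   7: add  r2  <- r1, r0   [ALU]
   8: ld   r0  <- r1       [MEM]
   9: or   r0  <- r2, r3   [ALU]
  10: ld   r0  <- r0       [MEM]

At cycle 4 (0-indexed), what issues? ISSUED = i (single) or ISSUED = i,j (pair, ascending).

  cy0 -> i0,i1 (add.ALU mulh.MUL) 2-wide
  cy1 -> i2 (add.ALU) WAW r2
  cy2 -> i3 (mulh.MUL) no-port MUL/BR
  cy3 -> i4,i5 (blt.BR or.ALU) 2-wide
  cy4 -> i6 (sub.ALU) RAW r0
  cy5 -> i7,i8 (add.ALU ld.MEM) 2-wide
  cy6 -> i9 (or.ALU) RAW+WAW r0
  cy7 -> i10 (ld.MEM) tail

ISSUED = 6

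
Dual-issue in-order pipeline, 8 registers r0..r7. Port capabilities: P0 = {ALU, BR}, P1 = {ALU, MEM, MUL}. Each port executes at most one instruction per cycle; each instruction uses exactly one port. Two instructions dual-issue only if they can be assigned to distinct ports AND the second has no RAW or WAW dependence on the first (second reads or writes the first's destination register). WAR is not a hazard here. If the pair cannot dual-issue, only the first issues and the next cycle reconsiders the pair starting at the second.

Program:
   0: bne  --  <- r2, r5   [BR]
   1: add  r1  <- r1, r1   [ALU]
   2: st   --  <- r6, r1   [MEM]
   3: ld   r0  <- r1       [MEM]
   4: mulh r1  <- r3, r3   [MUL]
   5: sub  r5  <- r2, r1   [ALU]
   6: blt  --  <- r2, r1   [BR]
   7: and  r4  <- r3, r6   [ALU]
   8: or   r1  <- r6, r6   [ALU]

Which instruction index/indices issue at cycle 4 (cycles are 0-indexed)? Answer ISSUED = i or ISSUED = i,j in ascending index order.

ISSUED = 5,6

t=0 i0+i1:bne.BR add.ALU ; pair
t=1 i2:st.MEM ; no-port MEM/MEM
t=2 i3:ld.MEM ; no-port MEM/MUL
t=3 i4:mulh.MUL ; RAW r1
t=4 i5+i6:sub.ALU blt.BR ; pair
t=5 i7+i8:and.ALU or.ALU ; pair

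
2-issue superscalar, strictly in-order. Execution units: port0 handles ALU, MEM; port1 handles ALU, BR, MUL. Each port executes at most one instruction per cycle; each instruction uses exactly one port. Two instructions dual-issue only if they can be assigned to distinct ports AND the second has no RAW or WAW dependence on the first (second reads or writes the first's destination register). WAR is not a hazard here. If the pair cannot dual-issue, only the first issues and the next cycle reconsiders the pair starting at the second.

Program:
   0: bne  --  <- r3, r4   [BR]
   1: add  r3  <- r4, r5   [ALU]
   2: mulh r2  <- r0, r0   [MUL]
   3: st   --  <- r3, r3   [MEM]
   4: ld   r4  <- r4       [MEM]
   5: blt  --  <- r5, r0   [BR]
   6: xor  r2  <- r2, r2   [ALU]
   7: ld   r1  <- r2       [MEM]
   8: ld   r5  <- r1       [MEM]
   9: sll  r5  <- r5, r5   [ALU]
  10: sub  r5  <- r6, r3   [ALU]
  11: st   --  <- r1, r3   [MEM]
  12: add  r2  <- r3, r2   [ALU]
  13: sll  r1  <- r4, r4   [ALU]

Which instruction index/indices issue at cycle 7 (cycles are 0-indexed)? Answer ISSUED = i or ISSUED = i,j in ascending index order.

c0: i0+i1 bne+add  dual
c1: i2+i3 mulh+st  dual
c2: i4+i5 ld+blt  dual
c3: i6 xor  RAW r2
c4: i7 ld  no-port MEM/MEM
c5: i8 ld  RAW+WAW r5
c6: i9 sll  WAW r5
c7: i10+i11 sub+st  dual
c8: i12+i13 add+sll  dual

ISSUED = 10,11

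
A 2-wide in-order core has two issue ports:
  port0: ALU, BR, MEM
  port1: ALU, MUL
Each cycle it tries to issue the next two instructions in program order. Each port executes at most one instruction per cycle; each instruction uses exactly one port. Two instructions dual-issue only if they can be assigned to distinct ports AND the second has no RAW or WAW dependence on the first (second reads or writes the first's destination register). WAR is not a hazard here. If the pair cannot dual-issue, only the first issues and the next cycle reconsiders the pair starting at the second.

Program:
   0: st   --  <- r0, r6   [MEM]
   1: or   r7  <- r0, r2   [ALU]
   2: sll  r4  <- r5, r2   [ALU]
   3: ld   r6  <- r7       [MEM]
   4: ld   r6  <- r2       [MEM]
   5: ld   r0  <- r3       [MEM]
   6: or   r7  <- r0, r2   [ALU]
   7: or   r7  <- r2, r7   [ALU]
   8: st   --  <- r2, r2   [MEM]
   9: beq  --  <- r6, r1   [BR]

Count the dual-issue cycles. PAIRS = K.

c0: i0,i1 st+or  dual
c1: i2,i3 sll+ld  dual
c2: i4 ld  no-port MEM/MEM
c3: i5 ld  RAW r0
c4: i6 or  RAW+WAW r7
c5: i7,i8 or+st  dual
c6: i9 beq  tail

PAIRS = 3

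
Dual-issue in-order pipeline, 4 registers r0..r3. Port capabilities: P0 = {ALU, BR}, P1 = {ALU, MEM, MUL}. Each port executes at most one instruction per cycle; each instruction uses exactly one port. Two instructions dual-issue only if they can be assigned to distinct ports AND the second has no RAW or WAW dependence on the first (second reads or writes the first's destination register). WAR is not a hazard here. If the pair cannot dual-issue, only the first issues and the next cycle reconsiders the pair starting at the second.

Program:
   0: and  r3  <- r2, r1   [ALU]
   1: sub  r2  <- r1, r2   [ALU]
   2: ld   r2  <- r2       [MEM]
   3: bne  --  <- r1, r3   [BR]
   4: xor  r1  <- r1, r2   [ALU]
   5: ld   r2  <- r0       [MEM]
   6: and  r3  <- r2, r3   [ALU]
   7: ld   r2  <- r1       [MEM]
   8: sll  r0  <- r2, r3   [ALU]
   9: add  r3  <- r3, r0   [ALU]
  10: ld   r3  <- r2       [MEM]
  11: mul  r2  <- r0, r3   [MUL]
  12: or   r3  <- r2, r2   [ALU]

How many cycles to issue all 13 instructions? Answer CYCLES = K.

0. and.ALU sub.ALU @i0&i1  | 2-wide
1. ld.MEM bne.BR @i2&i3  | 2-wide
2. xor.ALU ld.MEM @i4&i5  | 2-wide
3. and.ALU ld.MEM @i6&i7  | 2-wide
4. sll.ALU @i8  | RAW r0
5. add.ALU @i9  | WAW r3
6. ld.MEM @i10  | no-port MEM/MUL
7. mul.MUL @i11  | RAW r2
8. or.ALU @i12  | tail

CYCLES = 9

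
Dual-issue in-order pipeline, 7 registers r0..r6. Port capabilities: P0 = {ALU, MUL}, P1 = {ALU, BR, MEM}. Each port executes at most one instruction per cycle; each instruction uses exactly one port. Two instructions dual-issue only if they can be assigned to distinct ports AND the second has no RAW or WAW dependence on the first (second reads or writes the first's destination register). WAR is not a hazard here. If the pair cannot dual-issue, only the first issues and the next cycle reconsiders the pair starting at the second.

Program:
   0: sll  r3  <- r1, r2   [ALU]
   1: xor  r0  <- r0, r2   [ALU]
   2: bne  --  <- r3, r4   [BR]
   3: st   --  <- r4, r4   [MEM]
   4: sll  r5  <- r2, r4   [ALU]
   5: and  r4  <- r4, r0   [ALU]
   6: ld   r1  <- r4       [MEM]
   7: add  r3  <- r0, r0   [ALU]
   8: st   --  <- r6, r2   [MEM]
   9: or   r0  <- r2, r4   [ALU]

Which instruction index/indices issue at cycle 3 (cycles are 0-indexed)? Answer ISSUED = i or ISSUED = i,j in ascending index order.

  cy0 -> i0&i1 (sll xor) pair
  cy1 -> i2 (bne) no-port BR/MEM
  cy2 -> i3&i4 (st sll) pair
  cy3 -> i5 (and) RAW r4
  cy4 -> i6&i7 (ld add) pair
  cy5 -> i8&i9 (st or) pair

ISSUED = 5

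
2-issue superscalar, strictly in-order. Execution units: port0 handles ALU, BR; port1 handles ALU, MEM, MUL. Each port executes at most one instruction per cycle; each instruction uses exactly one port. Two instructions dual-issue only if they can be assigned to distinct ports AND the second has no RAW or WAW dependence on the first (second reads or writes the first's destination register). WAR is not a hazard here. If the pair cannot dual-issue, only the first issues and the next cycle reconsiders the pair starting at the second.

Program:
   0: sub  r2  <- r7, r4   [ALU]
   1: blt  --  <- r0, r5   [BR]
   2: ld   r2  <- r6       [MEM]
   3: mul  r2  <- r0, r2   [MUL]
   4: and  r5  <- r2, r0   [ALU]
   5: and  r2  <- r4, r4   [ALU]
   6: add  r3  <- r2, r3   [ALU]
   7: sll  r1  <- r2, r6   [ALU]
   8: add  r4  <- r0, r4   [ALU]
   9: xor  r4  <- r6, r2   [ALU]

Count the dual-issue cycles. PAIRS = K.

PAIRS = 3

#0 head=0: sub blt i0/i1 pair
#1 head=2: ld i2 no-port MEM/MUL
#2 head=3: mul i3 RAW r2
#3 head=4: and and i4/i5 pair
#4 head=6: add sll i6/i7 pair
#5 head=8: add i8 WAW r4
#6 head=9: xor i9 tail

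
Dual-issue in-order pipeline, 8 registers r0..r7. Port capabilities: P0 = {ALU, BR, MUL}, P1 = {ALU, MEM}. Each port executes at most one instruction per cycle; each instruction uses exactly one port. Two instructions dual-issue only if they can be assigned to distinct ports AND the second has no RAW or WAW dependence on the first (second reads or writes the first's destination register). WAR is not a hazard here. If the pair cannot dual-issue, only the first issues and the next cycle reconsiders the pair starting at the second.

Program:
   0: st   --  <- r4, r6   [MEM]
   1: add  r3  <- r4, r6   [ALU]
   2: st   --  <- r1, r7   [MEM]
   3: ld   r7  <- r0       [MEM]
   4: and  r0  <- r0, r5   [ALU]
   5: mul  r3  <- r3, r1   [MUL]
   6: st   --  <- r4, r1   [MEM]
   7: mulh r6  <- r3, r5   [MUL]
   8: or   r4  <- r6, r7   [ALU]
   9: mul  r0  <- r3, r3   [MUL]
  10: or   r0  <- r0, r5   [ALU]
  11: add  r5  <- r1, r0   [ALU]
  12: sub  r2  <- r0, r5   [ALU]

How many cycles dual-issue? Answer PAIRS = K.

PAIRS = 4

c0: i0,i1 st+add  pair
c1: i2 st  no-port MEM/MEM
c2: i3,i4 ld+and  pair
c3: i5,i6 mul+st  pair
c4: i7 mulh  RAW r6
c5: i8,i9 or+mul  pair
c6: i10 or  RAW r0
c7: i11 add  RAW r5
c8: i12 sub  tail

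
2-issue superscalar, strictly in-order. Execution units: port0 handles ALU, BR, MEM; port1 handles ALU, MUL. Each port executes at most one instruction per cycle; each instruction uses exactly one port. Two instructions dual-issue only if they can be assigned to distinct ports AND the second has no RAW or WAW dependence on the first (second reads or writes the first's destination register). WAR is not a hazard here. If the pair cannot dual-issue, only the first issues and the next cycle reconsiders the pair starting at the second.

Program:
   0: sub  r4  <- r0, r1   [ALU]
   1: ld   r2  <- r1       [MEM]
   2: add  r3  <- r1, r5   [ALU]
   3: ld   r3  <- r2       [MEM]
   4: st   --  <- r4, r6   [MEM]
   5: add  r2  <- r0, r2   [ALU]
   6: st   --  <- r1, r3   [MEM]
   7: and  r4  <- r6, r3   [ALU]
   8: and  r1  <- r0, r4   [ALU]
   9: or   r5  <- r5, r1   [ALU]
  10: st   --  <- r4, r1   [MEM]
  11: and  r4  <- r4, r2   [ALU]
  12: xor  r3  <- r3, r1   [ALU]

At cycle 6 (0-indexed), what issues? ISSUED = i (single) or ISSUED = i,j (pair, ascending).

[0] i0/i1  sub.ALU/ld.MEM  -- dual
[1] i2  add.ALU  -- WAW r3
[2] i3  ld.MEM  -- no-port MEM/MEM
[3] i4/i5  st.MEM/add.ALU  -- dual
[4] i6/i7  st.MEM/and.ALU  -- dual
[5] i8  and.ALU  -- RAW r1
[6] i9/i10  or.ALU/st.MEM  -- dual
[7] i11/i12  and.ALU/xor.ALU  -- dual

ISSUED = 9,10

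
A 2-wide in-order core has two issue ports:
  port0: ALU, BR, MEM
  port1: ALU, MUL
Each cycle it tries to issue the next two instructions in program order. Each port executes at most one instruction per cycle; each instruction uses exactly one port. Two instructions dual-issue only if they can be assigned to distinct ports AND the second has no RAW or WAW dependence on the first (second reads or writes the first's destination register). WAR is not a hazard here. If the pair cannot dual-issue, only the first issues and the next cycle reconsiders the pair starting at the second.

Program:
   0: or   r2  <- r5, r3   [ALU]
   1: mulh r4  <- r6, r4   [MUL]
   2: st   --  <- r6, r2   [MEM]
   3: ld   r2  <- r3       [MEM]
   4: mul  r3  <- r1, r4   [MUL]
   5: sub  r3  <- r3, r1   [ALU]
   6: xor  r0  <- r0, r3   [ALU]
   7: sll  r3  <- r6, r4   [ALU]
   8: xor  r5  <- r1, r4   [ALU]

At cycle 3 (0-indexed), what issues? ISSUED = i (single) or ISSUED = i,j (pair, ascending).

[0] i0&i1  or.ALU/mulh.MUL  -- dual
[1] i2  st.MEM  -- no-port MEM/MEM
[2] i3&i4  ld.MEM/mul.MUL  -- dual
[3] i5  sub.ALU  -- RAW r3
[4] i6&i7  xor.ALU/sll.ALU  -- dual
[5] i8  xor.ALU  -- tail

ISSUED = 5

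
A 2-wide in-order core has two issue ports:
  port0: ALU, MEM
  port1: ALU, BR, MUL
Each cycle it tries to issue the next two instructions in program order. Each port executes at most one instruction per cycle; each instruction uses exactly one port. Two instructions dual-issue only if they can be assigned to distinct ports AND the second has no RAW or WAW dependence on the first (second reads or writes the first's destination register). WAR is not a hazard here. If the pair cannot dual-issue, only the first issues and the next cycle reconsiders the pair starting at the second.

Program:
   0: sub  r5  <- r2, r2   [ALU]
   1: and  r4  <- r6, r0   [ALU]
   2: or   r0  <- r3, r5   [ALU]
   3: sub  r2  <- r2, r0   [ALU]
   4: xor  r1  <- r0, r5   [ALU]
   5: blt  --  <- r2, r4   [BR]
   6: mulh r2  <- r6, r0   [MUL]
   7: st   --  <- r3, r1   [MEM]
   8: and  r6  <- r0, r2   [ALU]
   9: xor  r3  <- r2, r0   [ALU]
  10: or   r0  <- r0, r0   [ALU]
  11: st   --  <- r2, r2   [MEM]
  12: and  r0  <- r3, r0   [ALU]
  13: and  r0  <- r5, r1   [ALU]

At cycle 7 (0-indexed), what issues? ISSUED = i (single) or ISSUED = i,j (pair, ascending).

[0] i0+i1  sub.ALU+and.ALU  -- 2-wide
[1] i2  or.ALU  -- RAW r0
[2] i3+i4  sub.ALU+xor.ALU  -- 2-wide
[3] i5  blt.BR  -- no-port BR/MUL
[4] i6+i7  mulh.MUL+st.MEM  -- 2-wide
[5] i8+i9  and.ALU+xor.ALU  -- 2-wide
[6] i10+i11  or.ALU+st.MEM  -- 2-wide
[7] i12  and.ALU  -- WAW r0
[8] i13  and.ALU  -- tail

ISSUED = 12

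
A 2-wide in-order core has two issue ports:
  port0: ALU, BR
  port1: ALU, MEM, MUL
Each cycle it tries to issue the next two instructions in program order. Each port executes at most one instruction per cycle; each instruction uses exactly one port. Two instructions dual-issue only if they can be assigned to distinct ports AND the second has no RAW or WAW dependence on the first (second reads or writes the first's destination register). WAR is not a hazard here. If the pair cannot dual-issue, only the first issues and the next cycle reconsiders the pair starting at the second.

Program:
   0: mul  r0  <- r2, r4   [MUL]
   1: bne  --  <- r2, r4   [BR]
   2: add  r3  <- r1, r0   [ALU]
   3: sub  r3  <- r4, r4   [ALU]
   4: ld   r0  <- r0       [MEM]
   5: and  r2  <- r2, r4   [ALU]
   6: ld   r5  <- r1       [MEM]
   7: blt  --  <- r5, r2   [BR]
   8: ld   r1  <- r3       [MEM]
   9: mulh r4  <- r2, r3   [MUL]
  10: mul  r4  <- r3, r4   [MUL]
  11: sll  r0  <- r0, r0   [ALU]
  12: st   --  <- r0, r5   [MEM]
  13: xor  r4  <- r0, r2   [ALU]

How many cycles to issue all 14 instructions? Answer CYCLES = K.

c0: i0&i1 mul bne  dual
c1: i2 add  WAW r3
c2: i3&i4 sub ld  dual
c3: i5&i6 and ld  dual
c4: i7&i8 blt ld  dual
c5: i9 mulh  no-port MUL/MUL
c6: i10&i11 mul sll  dual
c7: i12&i13 st xor  dual

CYCLES = 8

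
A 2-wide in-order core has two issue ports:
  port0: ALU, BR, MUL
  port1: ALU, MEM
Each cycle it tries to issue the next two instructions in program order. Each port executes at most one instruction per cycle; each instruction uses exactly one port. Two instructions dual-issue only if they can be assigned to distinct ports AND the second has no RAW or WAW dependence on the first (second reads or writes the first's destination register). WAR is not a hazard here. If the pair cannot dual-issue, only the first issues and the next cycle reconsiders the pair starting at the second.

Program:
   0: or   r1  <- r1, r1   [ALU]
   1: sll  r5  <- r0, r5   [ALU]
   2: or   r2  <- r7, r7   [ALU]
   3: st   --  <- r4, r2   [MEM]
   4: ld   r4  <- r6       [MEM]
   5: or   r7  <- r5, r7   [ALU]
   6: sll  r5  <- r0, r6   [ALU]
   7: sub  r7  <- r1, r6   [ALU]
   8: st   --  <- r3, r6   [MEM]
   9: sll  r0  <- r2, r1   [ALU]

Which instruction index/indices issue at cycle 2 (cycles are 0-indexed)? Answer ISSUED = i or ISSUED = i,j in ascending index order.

ISSUED = 3

#0 head=0: or.ALU;sll.ALU i0/i1 dual
#1 head=2: or.ALU i2 RAW r2
#2 head=3: st.MEM i3 no-port MEM/MEM
#3 head=4: ld.MEM;or.ALU i4/i5 dual
#4 head=6: sll.ALU;sub.ALU i6/i7 dual
#5 head=8: st.MEM;sll.ALU i8/i9 dual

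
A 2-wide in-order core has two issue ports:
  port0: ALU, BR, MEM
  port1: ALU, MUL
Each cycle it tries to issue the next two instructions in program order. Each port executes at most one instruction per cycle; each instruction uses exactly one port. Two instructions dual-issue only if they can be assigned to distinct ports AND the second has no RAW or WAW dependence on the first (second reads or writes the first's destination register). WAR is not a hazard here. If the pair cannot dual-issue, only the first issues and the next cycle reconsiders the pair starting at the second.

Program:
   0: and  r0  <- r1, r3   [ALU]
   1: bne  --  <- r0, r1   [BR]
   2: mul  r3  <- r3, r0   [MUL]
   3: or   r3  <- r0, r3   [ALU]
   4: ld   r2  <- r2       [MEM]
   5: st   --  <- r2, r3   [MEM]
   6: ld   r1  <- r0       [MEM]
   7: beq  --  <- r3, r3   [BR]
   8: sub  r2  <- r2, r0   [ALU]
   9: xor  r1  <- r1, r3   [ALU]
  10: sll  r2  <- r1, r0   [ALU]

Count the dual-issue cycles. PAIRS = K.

0. and @i0  | RAW r0
1. bne+mul @i1/i2  | pair
2. or+ld @i3/i4  | pair
3. st @i5  | no-port MEM/MEM
4. ld @i6  | no-port MEM/BR
5. beq+sub @i7/i8  | pair
6. xor @i9  | RAW r1
7. sll @i10  | tail

PAIRS = 3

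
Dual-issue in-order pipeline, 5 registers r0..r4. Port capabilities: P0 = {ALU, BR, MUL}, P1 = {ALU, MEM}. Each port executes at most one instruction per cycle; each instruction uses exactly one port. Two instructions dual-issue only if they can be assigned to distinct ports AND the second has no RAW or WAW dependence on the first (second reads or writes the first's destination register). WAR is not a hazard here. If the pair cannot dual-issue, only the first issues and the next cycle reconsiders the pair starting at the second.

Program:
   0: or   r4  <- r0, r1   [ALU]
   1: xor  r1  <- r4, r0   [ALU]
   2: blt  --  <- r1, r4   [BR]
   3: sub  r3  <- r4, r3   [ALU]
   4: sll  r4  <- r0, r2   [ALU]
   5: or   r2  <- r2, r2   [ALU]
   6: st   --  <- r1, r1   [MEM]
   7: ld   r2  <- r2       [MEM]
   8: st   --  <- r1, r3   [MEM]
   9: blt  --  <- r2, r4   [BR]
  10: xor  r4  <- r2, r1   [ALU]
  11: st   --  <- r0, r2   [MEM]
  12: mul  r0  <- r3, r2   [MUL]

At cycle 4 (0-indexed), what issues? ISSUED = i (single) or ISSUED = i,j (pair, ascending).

ISSUED = 6

[0] i0  or.ALU  -- RAW r4
[1] i1  xor.ALU  -- RAW r1
[2] i2&i3  blt.BR+sub.ALU  -- dual
[3] i4&i5  sll.ALU+or.ALU  -- dual
[4] i6  st.MEM  -- no-port MEM/MEM
[5] i7  ld.MEM  -- no-port MEM/MEM
[6] i8&i9  st.MEM+blt.BR  -- dual
[7] i10&i11  xor.ALU+st.MEM  -- dual
[8] i12  mul.MUL  -- tail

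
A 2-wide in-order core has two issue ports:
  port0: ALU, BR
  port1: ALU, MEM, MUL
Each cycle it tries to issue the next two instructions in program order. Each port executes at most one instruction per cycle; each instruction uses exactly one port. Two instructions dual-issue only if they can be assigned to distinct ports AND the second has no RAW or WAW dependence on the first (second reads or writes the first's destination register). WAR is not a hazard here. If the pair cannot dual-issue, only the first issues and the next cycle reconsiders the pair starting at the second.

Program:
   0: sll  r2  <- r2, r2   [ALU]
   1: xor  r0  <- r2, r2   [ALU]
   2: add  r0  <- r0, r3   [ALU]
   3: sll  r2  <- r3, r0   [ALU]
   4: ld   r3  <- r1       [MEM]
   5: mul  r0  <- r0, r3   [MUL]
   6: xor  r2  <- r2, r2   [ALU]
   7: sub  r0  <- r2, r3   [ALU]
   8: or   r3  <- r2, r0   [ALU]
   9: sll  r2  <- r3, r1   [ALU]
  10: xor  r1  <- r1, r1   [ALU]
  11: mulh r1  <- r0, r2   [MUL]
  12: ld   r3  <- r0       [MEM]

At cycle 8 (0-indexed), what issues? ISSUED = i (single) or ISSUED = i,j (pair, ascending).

#0 head=0: sll.ALU i0 RAW r2
#1 head=1: xor.ALU i1 RAW+WAW r0
#2 head=2: add.ALU i2 RAW r0
#3 head=3: sll.ALU+ld.MEM i3&i4 dual
#4 head=5: mul.MUL+xor.ALU i5&i6 dual
#5 head=7: sub.ALU i7 RAW r0
#6 head=8: or.ALU i8 RAW r3
#7 head=9: sll.ALU+xor.ALU i9&i10 dual
#8 head=11: mulh.MUL i11 no-port MUL/MEM
#9 head=12: ld.MEM i12 tail

ISSUED = 11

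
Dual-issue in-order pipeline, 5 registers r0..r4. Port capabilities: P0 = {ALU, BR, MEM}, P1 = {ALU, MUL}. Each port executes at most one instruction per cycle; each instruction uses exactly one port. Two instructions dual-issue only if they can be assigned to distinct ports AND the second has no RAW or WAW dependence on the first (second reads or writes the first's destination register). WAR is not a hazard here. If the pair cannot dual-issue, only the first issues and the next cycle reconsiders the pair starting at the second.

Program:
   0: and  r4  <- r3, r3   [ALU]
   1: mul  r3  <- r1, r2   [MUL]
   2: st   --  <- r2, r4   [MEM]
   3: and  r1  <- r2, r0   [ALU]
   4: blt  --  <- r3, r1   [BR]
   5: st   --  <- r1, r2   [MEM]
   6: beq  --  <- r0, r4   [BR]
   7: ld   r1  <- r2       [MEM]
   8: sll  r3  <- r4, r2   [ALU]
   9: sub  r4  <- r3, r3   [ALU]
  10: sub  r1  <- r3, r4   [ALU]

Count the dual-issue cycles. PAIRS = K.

PAIRS = 3

#0 head=0: and+mul i0&i1 pair
#1 head=2: st+and i2&i3 pair
#2 head=4: blt i4 no-port BR/MEM
#3 head=5: st i5 no-port MEM/BR
#4 head=6: beq i6 no-port BR/MEM
#5 head=7: ld+sll i7&i8 pair
#6 head=9: sub i9 RAW r4
#7 head=10: sub i10 tail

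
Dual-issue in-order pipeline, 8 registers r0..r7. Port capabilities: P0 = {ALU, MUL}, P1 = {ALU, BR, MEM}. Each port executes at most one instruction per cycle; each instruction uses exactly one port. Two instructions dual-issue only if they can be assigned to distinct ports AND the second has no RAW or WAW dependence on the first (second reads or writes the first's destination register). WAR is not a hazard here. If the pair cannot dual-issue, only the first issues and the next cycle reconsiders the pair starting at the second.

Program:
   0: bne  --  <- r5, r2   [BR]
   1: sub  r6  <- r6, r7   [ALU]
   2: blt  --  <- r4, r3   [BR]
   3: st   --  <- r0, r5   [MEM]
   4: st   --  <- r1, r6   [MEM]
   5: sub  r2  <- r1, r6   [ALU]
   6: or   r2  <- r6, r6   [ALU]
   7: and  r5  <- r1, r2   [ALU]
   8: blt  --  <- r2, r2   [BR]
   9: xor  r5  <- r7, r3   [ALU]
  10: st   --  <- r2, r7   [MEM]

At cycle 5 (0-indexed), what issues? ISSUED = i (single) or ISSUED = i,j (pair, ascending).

c0: i0+i1 bne+sub  2-wide
c1: i2 blt  no-port BR/MEM
c2: i3 st  no-port MEM/MEM
c3: i4+i5 st+sub  2-wide
c4: i6 or  RAW r2
c5: i7+i8 and+blt  2-wide
c6: i9+i10 xor+st  2-wide

ISSUED = 7,8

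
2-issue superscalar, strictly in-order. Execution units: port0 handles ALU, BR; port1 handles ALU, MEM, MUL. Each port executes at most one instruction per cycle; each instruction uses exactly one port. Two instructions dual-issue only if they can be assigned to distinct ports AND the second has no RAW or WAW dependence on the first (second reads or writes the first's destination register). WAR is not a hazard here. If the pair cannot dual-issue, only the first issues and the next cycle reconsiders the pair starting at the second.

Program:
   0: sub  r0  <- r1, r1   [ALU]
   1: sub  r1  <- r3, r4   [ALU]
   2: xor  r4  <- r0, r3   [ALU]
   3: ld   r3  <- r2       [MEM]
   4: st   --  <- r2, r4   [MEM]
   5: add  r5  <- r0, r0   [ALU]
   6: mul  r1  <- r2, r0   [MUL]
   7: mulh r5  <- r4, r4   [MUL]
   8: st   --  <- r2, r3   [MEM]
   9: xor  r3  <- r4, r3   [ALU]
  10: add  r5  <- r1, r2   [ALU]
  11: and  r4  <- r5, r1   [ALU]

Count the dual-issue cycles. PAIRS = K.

  cy0 -> i0/i1 (sub.ALU/sub.ALU) 2-wide
  cy1 -> i2/i3 (xor.ALU/ld.MEM) 2-wide
  cy2 -> i4/i5 (st.MEM/add.ALU) 2-wide
  cy3 -> i6 (mul.MUL) no-port MUL/MUL
  cy4 -> i7 (mulh.MUL) no-port MUL/MEM
  cy5 -> i8/i9 (st.MEM/xor.ALU) 2-wide
  cy6 -> i10 (add.ALU) RAW r5
  cy7 -> i11 (and.ALU) tail

PAIRS = 4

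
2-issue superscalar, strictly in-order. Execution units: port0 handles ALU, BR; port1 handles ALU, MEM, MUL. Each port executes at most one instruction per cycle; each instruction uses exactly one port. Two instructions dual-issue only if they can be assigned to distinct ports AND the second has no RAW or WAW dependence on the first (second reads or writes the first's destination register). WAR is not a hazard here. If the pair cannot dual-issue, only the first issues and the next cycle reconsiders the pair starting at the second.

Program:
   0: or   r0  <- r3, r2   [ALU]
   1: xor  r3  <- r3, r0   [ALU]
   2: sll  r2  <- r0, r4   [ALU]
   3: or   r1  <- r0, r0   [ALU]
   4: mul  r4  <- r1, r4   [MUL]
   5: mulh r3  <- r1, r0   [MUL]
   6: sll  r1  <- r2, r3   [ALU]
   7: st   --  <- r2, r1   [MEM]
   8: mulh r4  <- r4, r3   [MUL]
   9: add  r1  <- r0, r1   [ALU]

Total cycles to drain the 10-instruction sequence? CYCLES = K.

CYCLES = 8

[0] i0  or  -- RAW r0
[1] i1&i2  xor+sll  -- dual
[2] i3  or  -- RAW r1
[3] i4  mul  -- no-port MUL/MUL
[4] i5  mulh  -- RAW r3
[5] i6  sll  -- RAW r1
[6] i7  st  -- no-port MEM/MUL
[7] i8&i9  mulh+add  -- dual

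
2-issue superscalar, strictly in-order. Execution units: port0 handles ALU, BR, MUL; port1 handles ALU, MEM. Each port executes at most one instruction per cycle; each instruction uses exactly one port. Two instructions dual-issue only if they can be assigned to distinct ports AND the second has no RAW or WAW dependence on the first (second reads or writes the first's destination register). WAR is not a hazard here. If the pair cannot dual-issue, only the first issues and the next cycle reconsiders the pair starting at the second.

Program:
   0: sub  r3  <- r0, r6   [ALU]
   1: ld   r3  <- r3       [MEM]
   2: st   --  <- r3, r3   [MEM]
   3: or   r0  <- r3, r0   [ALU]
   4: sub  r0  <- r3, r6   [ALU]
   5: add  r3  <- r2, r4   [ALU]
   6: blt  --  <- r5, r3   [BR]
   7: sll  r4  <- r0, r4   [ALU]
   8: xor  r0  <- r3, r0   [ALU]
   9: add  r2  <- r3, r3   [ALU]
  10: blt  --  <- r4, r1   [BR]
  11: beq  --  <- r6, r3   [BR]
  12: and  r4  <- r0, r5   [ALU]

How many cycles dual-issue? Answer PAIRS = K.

PAIRS = 5

t=0 i0:sub.ALU ; RAW+WAW r3
t=1 i1:ld.MEM ; no-port MEM/MEM
t=2 i2+i3:st.MEM;or.ALU ; 2-wide
t=3 i4+i5:sub.ALU;add.ALU ; 2-wide
t=4 i6+i7:blt.BR;sll.ALU ; 2-wide
t=5 i8+i9:xor.ALU;add.ALU ; 2-wide
t=6 i10:blt.BR ; no-port BR/BR
t=7 i11+i12:beq.BR;and.ALU ; 2-wide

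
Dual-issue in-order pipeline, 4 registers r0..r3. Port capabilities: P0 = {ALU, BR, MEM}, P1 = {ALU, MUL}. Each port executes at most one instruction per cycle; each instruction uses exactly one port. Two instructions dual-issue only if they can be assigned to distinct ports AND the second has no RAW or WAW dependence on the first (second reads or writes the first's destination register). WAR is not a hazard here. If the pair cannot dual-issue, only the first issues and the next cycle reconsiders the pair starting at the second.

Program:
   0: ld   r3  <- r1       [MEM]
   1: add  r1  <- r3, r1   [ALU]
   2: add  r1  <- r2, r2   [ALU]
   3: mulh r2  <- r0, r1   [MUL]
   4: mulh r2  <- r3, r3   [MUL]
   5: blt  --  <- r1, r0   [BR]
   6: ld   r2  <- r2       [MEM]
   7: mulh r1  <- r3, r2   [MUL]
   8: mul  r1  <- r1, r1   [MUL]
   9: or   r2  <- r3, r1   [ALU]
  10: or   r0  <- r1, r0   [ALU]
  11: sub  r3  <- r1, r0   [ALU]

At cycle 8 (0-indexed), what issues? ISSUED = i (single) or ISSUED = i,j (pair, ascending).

0. ld.MEM @i0  | RAW r3
1. add.ALU @i1  | WAW r1
2. add.ALU @i2  | RAW r1
3. mulh.MUL @i3  | no-port MUL/MUL
4. mulh.MUL blt.BR @i4,i5  | dual
5. ld.MEM @i6  | RAW r2
6. mulh.MUL @i7  | no-port MUL/MUL
7. mul.MUL @i8  | RAW r1
8. or.ALU or.ALU @i9,i10  | dual
9. sub.ALU @i11  | tail

ISSUED = 9,10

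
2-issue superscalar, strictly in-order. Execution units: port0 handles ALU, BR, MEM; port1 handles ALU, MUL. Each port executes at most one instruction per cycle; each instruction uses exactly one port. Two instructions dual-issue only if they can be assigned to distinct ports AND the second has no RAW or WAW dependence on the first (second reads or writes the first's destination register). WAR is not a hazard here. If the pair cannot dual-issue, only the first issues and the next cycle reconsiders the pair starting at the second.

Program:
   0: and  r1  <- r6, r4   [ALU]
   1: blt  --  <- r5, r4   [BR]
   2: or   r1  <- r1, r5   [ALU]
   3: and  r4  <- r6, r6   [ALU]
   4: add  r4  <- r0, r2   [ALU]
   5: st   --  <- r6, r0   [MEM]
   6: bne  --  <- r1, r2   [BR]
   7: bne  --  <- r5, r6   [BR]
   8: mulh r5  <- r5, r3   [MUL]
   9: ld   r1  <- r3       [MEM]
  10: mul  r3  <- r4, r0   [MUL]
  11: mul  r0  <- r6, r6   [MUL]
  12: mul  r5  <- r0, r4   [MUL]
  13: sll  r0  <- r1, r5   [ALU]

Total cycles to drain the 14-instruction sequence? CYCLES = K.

CYCLES = 9

  cy0 -> i0&i1 (and.ALU blt.BR) dual
  cy1 -> i2&i3 (or.ALU and.ALU) dual
  cy2 -> i4&i5 (add.ALU st.MEM) dual
  cy3 -> i6 (bne.BR) no-port BR/BR
  cy4 -> i7&i8 (bne.BR mulh.MUL) dual
  cy5 -> i9&i10 (ld.MEM mul.MUL) dual
  cy6 -> i11 (mul.MUL) no-port MUL/MUL
  cy7 -> i12 (mul.MUL) RAW r5
  cy8 -> i13 (sll.ALU) tail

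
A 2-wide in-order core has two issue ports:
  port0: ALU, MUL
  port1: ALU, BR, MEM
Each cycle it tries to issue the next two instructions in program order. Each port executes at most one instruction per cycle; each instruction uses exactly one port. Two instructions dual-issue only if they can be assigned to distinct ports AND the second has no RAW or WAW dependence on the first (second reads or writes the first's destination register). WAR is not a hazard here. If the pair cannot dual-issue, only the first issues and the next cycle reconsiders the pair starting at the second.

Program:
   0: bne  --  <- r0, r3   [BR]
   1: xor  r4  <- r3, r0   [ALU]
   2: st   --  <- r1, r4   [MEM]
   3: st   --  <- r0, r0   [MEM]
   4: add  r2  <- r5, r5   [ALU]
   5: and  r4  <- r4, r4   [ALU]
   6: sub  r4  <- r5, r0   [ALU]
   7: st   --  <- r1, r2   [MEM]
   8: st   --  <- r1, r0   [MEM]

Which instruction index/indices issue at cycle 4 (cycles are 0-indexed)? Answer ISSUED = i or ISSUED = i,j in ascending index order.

ISSUED = 6,7

c0: i0+i1 bne.BR xor.ALU  2-wide
c1: i2 st.MEM  no-port MEM/MEM
c2: i3+i4 st.MEM add.ALU  2-wide
c3: i5 and.ALU  WAW r4
c4: i6+i7 sub.ALU st.MEM  2-wide
c5: i8 st.MEM  tail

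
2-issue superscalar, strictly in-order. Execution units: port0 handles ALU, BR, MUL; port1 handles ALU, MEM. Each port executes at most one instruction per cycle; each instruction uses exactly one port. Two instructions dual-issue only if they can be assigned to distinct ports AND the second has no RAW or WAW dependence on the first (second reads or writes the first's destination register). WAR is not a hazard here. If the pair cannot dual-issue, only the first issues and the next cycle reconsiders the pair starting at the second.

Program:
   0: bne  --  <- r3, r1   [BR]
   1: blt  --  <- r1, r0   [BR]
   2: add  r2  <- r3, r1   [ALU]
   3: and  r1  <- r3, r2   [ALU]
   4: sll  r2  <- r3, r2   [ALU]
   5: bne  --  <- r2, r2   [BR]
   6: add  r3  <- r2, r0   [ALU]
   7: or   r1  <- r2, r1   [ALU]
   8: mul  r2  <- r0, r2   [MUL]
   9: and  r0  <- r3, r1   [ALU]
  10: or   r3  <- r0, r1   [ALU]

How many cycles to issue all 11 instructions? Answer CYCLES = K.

t=0 i0:bne ; no-port BR/BR
t=1 i1,i2:blt add ; dual
t=2 i3,i4:and sll ; dual
t=3 i5,i6:bne add ; dual
t=4 i7,i8:or mul ; dual
t=5 i9:and ; RAW r0
t=6 i10:or ; tail

CYCLES = 7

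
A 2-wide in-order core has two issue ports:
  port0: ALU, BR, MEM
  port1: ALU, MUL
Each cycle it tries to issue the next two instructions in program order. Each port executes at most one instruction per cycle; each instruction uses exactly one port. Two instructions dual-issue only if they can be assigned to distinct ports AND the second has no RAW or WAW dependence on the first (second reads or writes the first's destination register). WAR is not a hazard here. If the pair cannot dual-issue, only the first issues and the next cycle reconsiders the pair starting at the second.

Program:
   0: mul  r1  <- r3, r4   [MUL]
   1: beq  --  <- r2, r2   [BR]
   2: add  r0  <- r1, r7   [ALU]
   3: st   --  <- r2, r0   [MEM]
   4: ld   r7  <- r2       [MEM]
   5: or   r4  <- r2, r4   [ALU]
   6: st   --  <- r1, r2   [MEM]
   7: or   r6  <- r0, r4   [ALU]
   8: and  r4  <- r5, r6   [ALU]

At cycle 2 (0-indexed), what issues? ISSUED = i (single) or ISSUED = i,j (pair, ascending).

[0] i0+i1  mul.MUL;beq.BR  -- pair
[1] i2  add.ALU  -- RAW r0
[2] i3  st.MEM  -- no-port MEM/MEM
[3] i4+i5  ld.MEM;or.ALU  -- pair
[4] i6+i7  st.MEM;or.ALU  -- pair
[5] i8  and.ALU  -- tail

ISSUED = 3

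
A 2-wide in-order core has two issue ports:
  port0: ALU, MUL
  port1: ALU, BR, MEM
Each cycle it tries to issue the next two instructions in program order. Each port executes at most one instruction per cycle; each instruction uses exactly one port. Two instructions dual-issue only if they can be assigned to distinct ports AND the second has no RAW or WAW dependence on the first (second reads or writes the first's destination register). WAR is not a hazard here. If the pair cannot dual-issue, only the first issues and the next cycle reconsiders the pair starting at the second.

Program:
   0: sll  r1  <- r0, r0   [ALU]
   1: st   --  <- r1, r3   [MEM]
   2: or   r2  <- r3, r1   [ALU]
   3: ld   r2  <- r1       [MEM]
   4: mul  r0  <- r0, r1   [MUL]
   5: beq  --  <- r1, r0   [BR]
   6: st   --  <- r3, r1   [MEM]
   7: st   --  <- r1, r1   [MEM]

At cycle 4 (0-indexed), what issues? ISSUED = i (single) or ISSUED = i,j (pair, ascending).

[0] i0  sll  -- RAW r1
[1] i1+i2  st/or  -- dual
[2] i3+i4  ld/mul  -- dual
[3] i5  beq  -- no-port BR/MEM
[4] i6  st  -- no-port MEM/MEM
[5] i7  st  -- tail

ISSUED = 6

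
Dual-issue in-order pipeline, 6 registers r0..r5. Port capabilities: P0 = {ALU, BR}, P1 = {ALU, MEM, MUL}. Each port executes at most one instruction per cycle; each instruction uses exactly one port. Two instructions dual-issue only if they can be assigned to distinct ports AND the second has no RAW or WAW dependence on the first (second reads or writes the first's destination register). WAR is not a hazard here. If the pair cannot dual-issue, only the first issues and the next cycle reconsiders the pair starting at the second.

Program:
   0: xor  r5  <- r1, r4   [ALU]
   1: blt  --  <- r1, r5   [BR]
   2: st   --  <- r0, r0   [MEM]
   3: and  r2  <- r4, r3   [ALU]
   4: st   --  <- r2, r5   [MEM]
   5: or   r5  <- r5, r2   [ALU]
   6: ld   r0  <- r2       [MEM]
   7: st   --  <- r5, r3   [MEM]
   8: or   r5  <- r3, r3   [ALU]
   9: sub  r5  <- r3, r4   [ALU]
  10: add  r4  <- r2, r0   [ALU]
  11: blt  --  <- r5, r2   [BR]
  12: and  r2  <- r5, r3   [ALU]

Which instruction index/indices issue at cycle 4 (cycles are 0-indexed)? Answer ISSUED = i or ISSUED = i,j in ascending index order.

0. xor @i0  | RAW r5
1. blt;st @i1+i2  | pair
2. and @i3  | RAW r2
3. st;or @i4+i5  | pair
4. ld @i6  | no-port MEM/MEM
5. st;or @i7+i8  | pair
6. sub;add @i9+i10  | pair
7. blt;and @i11+i12  | pair

ISSUED = 6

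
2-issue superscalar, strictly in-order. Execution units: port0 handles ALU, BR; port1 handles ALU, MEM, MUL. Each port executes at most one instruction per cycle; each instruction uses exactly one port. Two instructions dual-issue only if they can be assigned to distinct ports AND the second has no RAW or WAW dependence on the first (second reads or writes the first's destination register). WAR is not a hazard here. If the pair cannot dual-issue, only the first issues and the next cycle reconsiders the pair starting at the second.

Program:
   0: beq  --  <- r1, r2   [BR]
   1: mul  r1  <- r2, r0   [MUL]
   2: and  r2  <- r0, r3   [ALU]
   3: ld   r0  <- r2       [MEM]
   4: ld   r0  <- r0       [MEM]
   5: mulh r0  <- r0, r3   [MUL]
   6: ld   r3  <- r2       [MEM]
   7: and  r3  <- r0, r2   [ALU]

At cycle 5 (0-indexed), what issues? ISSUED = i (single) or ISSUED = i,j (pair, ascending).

[0] i0&i1  beq mul  -- 2-wide
[1] i2  and  -- RAW r2
[2] i3  ld  -- no-port MEM/MEM
[3] i4  ld  -- no-port MEM/MUL
[4] i5  mulh  -- no-port MUL/MEM
[5] i6  ld  -- WAW r3
[6] i7  and  -- tail

ISSUED = 6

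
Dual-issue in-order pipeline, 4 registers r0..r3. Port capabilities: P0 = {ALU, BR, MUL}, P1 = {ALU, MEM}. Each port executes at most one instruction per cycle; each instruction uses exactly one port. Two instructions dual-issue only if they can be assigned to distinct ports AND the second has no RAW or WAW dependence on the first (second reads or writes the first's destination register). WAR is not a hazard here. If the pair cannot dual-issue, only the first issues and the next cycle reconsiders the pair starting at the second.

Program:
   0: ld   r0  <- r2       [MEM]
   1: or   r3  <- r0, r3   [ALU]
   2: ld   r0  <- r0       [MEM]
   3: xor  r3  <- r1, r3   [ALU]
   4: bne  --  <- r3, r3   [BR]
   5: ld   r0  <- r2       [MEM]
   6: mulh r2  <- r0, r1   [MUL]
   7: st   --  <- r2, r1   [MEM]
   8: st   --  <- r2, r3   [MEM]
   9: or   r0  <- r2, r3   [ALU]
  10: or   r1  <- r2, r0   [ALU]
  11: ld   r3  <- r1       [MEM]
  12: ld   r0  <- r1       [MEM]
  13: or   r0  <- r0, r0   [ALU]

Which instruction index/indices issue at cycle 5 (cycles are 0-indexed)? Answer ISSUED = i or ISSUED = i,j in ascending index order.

  cy0 -> i0 (ld.MEM) RAW r0
  cy1 -> i1/i2 (or.ALU+ld.MEM) 2-wide
  cy2 -> i3 (xor.ALU) RAW r3
  cy3 -> i4/i5 (bne.BR+ld.MEM) 2-wide
  cy4 -> i6 (mulh.MUL) RAW r2
  cy5 -> i7 (st.MEM) no-port MEM/MEM
  cy6 -> i8/i9 (st.MEM+or.ALU) 2-wide
  cy7 -> i10 (or.ALU) RAW r1
  cy8 -> i11 (ld.MEM) no-port MEM/MEM
  cy9 -> i12 (ld.MEM) RAW+WAW r0
  cy10 -> i13 (or.ALU) tail

ISSUED = 7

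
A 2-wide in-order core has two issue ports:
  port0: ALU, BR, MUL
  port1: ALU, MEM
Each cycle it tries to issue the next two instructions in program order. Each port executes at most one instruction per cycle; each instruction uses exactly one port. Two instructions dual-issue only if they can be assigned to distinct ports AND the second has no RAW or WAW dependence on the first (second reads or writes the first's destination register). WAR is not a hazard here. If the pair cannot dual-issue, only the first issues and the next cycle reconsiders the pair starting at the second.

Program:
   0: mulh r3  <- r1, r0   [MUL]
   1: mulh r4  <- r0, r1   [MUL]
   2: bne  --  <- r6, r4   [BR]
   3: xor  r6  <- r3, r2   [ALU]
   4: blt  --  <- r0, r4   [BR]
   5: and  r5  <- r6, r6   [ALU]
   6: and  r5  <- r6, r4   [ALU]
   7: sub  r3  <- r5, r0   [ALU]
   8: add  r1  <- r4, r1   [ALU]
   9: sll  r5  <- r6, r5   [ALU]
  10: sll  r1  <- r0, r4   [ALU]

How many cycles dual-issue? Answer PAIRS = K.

PAIRS = 4

  cy0 -> i0 (mulh) no-port MUL/MUL
  cy1 -> i1 (mulh) no-port MUL/BR
  cy2 -> i2/i3 (bne xor) 2-wide
  cy3 -> i4/i5 (blt and) 2-wide
  cy4 -> i6 (and) RAW r5
  cy5 -> i7/i8 (sub add) 2-wide
  cy6 -> i9/i10 (sll sll) 2-wide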